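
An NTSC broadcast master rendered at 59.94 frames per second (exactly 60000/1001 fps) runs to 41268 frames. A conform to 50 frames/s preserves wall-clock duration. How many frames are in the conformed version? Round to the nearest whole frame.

Frames at target rate = 41268 × (50) / (60000/1001) = 3442439/100 ≈ 34424.390.
Nearest whole frame: 34424.

34424 frames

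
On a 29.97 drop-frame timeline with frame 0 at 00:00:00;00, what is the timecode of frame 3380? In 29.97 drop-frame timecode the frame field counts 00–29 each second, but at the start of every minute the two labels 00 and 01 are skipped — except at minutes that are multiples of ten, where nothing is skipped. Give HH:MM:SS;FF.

Ten DF minutes hold 17982 frames, so frame 3380 lies in block 0 (frames 0–17981) with 3380 frames into that block.
The block's first minute is 1800 frames and the rest 1798 each; 3380 frames reaches minute 1, so 0 × 18 + 1 × 2 = 2 labels have been skipped so far.
Adding those back, label number 3380 + 2 = 3382 at 30 labels/s is 112 s + 22 f = 0 h 1 min 52 s frame 22, i.e. 00:01:52;22.

00:01:52;22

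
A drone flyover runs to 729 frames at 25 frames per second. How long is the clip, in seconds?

29.16 seconds

Running time = 729 / (25) = 29.16 s.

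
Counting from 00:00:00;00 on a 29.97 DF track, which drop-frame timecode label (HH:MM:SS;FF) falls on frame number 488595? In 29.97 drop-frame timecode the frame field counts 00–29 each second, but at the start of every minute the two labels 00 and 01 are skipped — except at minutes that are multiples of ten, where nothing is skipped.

04:31:42;23

Ten DF minutes hold 17982 frames, so frame 488595 lies in block 27 (frames 485514–503495) with 3081 frames into that block.
The block's first minute is 1800 frames and the rest 1798 each; 3081 frames reaches minute 1, so 27 × 18 + 1 × 2 = 488 labels have been skipped so far.
Adding those back, label number 488595 + 488 = 489083 at 30 labels/s is 16302 s + 23 f = 4 h 31 min 42 s frame 23, i.e. 04:31:42;23.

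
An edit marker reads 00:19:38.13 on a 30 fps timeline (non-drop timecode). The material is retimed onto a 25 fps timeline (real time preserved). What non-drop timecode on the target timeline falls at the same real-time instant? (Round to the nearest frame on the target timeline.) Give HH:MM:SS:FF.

Source frame index: (0×3600 + 19×60 + 38) × 30 + 13 = 35353.
Real time: 35353 / (30) = 35353/30 s.
Target frame: (35353/30) × (25) = 176765/6 ≈ 29460.833 → 29461.
At 25 labels/s: frame 29461 → 00:19:38:11.

00:19:38:11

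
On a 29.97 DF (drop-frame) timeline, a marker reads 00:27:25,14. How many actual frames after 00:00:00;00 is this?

As if non-drop at 30 labels/s: (0 × 3600 + 27 × 60 + 25) × 30 + 14 = 49364.
Minute boundaries passed: 27; those not divisible by 10: 27 − 2 = 25; dropped labels = 2 × 25 = 50.
Actual frame index = 49364 − 50 = 49314.

49314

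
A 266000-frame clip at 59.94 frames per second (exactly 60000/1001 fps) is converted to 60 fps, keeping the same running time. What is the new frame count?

Target frames = source frames × (target rate / source rate) = 266000 × (60)/(60000/1001) = 266000 × 1001/1000 = 266266.

266266 frames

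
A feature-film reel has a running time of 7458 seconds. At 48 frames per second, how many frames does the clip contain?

Frames = 7458 × 48 = 357984.

357984 frames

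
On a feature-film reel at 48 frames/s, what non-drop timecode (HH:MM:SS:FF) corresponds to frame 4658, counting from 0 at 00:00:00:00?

4658 ÷ 48 = 97 full seconds, remainder 2 frames.
97 s = 0 h 1 min 37 s.
Timecode: 00:01:37:02.

00:01:37:02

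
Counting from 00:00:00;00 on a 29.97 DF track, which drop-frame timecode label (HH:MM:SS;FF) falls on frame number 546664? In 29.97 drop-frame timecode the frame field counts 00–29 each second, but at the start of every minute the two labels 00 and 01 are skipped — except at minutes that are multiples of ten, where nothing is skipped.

05:04:00;12

Each 10-minute DF block holds 10 × 60 × 30 − 9 × 2 = 17982 frames. 546664 ÷ 17982 → 30 full blocks, remainder 7204.
Within the partial block the first minute is 1800 frames and each further minute 1798, so 4 further minute boundaries passed. Total skipped labels = 18 × 30 + 2 × 4 = 548.
Non-drop label index = 546664 + 548 = 547212; at 30 labels/s that is 05:04:00:12, i.e. DF 05:04:00;12.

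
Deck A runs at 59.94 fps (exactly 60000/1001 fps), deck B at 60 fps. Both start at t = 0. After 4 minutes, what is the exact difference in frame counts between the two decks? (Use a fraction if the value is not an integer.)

4 min = 240 s.
A emits 60000/1001 × 240 = 14400000/1001 frames; B emits 60 × 240 = 14400.
Difference = 14400/1001 frames (≈ 14.3856); B is ahead of A.

14400/1001 frames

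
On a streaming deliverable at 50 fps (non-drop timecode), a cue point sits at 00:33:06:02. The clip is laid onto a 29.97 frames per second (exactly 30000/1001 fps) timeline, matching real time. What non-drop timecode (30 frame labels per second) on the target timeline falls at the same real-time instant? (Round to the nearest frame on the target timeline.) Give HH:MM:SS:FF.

Source frame index: (0×3600 + 33×60 + 6) × 50 + 2 = 99302.
Real time: 99302 / (50) = 49651/25 s.
Target frame: (49651/25) × (30000/1001) = 8511600/143 ≈ 59521.678 → 59522.
At 30 labels/s: frame 59522 → 00:33:04:02.

00:33:04:02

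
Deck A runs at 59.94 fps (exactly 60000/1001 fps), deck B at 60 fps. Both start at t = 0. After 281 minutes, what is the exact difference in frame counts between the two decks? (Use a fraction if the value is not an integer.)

1011600/1001 frames

281 min = 16860 s.
A emits 60000/1001 × 16860 = 1011600000/1001 frames; B emits 60 × 16860 = 1011600.
Difference = 1011600/1001 frames (≈ 1010.5894); B is ahead of A.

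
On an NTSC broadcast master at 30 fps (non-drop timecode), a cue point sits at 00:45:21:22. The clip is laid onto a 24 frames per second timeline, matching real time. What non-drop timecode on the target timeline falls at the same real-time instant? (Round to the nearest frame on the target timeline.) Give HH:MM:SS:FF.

00:45:21:18

Source frame index: (0×3600 + 45×60 + 21) × 30 + 22 = 81652.
Real time: 81652 / (30) = 40826/15 s.
Target frame: (40826/15) × (24) = 326608/5 ≈ 65321.600 → 65322.
At 24 labels/s: frame 65322 → 00:45:21:18.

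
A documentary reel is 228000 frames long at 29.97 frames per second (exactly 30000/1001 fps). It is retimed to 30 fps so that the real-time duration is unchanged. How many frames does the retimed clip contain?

228228 frames

Target frames = source frames × (target rate / source rate) = 228000 × (30)/(30000/1001) = 228000 × 1001/1000 = 228228.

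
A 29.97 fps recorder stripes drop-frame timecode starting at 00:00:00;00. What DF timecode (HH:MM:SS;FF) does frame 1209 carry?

Each 10-minute DF block holds 10 × 60 × 30 − 9 × 2 = 17982 frames. 1209 ÷ 17982 → 0 full blocks, remainder 1209.
Within the partial block the first minute is 1800 frames and each further minute 1798, so 0 further minute boundaries passed. Total skipped labels = 18 × 0 + 2 × 0 = 0.
Non-drop label index = 1209 + 0 = 1209; at 30 labels/s that is 00:00:40:09, i.e. DF 00:00:40;09.

00:00:40;09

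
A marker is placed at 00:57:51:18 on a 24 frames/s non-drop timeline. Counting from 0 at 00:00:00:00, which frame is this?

83322

Total seconds to the label: (0 × 3600 + 57 × 60 + 51) = 3471.
Frame index = 3471 × 24 + 18 = 83322.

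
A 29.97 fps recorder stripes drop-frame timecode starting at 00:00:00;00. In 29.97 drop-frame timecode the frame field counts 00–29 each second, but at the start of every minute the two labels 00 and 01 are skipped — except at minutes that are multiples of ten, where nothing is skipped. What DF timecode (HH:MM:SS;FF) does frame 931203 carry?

Each 10-minute DF block holds 10 × 60 × 30 − 9 × 2 = 17982 frames. 931203 ÷ 17982 → 51 full blocks, remainder 14121.
Within the partial block the first minute is 1800 frames and each further minute 1798, so 7 further minute boundaries passed. Total skipped labels = 18 × 51 + 2 × 7 = 932.
Non-drop label index = 931203 + 932 = 932135; at 30 labels/s that is 08:37:51:05, i.e. DF 08:37:51;05.

08:37:51;05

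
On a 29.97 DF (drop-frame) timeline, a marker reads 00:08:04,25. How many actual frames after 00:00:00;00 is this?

14529

As if non-drop at 30 labels/s: (0 × 3600 + 8 × 60 + 4) × 30 + 25 = 14545.
Minute boundaries passed: 8; those not divisible by 10: 8 − 0 = 8; dropped labels = 2 × 8 = 16.
Actual frame index = 14545 − 16 = 14529.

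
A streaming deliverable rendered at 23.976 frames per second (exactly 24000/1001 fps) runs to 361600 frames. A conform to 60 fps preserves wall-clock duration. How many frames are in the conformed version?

Target frames = source frames × (target rate / source rate) = 361600 × (60)/(24000/1001) = 361600 × 1001/400 = 904904.

904904 frames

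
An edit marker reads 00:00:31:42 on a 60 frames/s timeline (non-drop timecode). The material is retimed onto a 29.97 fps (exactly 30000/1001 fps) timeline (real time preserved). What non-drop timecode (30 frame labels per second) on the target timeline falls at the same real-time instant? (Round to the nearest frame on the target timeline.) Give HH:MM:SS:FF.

00:00:31:20

Source frame index: (0×3600 + 0×60 + 31) × 60 + 42 = 1902.
Real time: 1902 / (60) = 317/10 s.
Target frame: (317/10) × (30000/1001) = 951000/1001 ≈ 950.050 → 950.
At 30 labels/s: frame 950 → 00:00:31:20.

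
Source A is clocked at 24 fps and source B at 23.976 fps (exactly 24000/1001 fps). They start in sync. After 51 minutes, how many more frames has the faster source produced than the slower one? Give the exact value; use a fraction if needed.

51 min = 3060 s.
A emits 24 × 3060 = 73440 frames; B emits 24000/1001 × 3060 = 73440000/1001.
Difference = 73440/1001 frames (≈ 73.3666); B is behind A.

73440/1001 frames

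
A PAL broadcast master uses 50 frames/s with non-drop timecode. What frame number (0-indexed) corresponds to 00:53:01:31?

frame 159081

Total seconds to the label: (0 × 3600 + 53 × 60 + 1) = 3181.
Frame index = 3181 × 50 + 31 = 159081.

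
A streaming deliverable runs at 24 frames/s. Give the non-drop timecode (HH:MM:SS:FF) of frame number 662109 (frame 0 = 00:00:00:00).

07:39:47:21

662109 ÷ 24 = 27587 full seconds, remainder 21 frames.
27587 s = 7 h 39 min 47 s.
Timecode: 07:39:47:21.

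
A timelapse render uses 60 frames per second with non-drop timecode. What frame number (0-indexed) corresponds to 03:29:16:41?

Total seconds to the label: (3 × 3600 + 29 × 60 + 16) = 12556.
Frame index = 12556 × 60 + 41 = 753401.

frame 753401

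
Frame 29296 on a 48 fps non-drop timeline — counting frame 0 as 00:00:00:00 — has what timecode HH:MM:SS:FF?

00:10:10:16

29296 ÷ 48 = 610 full seconds, remainder 16 frames.
610 s = 0 h 10 min 10 s.
Timecode: 00:10:10:16.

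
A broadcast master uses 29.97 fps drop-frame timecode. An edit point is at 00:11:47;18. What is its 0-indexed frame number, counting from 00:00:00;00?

As if non-drop at 30 labels/s: (0 × 3600 + 11 × 60 + 47) × 30 + 18 = 21228.
Minute boundaries passed: 11; those not divisible by 10: 11 − 1 = 10; dropped labels = 2 × 10 = 20.
Actual frame index = 21228 − 20 = 21208.

21208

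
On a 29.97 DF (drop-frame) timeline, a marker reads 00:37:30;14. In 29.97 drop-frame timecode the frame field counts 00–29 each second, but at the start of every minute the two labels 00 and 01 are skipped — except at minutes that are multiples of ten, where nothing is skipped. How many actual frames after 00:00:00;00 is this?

67446

As if non-drop at 30 labels/s: (0 × 3600 + 37 × 60 + 30) × 30 + 14 = 67514.
Minute boundaries passed: 37; those not divisible by 10: 37 − 3 = 34; dropped labels = 2 × 34 = 68.
Actual frame index = 67514 − 68 = 67446.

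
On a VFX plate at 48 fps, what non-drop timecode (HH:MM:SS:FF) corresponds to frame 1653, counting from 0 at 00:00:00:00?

00:00:34:21

1653 ÷ 48 = 34 full seconds, remainder 21 frames.
34 s = 0 h 0 min 34 s.
Timecode: 00:00:34:21.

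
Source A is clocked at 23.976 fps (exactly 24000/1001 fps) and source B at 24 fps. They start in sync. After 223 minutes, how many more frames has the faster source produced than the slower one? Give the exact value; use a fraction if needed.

321120/1001 frames

223 min = 13380 s.
A emits 24000/1001 × 13380 = 321120000/1001 frames; B emits 24 × 13380 = 321120.
Difference = 321120/1001 frames (≈ 320.7992); B is ahead of A.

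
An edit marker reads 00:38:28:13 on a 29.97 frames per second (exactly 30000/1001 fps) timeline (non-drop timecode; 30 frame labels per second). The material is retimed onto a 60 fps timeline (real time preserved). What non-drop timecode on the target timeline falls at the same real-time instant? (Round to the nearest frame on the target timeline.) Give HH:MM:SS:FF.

00:38:30:45

Source frame index: (0×3600 + 38×60 + 28) × 30 + 13 = 69253.
Real time: 69253 / (30000/1001) = 69322253/30000 s.
Target frame: (69322253/30000) × (60) = 69322253/500 ≈ 138644.506 → 138645.
At 60 labels/s: frame 138645 → 00:38:30:45.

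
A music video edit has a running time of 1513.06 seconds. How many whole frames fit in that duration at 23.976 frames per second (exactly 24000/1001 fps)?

36277 frames

Frames = 1513.06 × 24000/1001 = 36313440/1001 ≈ 36277.1628.
Complete frames: 36277.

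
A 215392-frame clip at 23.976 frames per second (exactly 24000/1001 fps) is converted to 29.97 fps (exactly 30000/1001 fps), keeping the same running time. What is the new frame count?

269240 frames

Target frames = source frames × (target rate / source rate) = 215392 × (30000/1001)/(24000/1001) = 215392 × 5/4 = 269240.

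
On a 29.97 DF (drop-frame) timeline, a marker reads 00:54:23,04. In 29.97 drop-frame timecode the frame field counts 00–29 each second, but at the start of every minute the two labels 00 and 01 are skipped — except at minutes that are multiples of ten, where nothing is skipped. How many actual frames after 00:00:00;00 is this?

97796

Complete 10-minute blocks: 5, each 17982 frames → 89910.
Remaining 4 whole minutes in the current block: 1800 + 3 × 1798 = 7194 frames.
Within the current minute: 23 × 30 + 4 − 2 = 692 (labels ;00/;01 skipped at this minute). Total = 89910 + 7194 + 692 = 97796.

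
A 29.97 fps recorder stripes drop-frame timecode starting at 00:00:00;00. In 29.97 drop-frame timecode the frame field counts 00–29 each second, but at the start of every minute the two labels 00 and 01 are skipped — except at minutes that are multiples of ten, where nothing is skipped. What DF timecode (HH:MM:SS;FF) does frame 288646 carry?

02:40:31;04

Ten DF minutes hold 17982 frames, so frame 288646 lies in block 16 (frames 287712–305693) with 934 frames into that block.
The block's first minute is 1800 frames and the rest 1798 each; 934 frames reaches minute 0, so 16 × 18 + 0 × 2 = 288 labels have been skipped so far.
Adding those back, label number 288646 + 288 = 288934 at 30 labels/s is 9631 s + 4 f = 2 h 40 min 31 s frame 4, i.e. 02:40:31;04.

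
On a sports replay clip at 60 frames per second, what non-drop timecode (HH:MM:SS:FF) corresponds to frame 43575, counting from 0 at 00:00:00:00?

43575 ÷ 60 = 726 full seconds, remainder 15 frames.
726 s = 0 h 12 min 6 s.
Timecode: 00:12:06:15.

00:12:06:15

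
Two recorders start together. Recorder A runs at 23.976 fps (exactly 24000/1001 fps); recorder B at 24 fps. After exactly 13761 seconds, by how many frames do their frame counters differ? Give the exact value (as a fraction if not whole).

A emits 24000/1001 × 13761 = 30024000/91 frames; B emits 24 × 13761 = 330264.
Difference = 30024/91 frames (≈ 329.9341); B is ahead of A.

30024/91 frames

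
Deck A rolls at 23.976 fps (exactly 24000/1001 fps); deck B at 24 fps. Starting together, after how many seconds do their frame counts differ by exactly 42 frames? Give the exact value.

The gap grows by |24 − 24000/1001| = 24/1001 frames per second.
Time for a 42-frame gap: 42 ÷ (24/1001) = 1751.75 s.

1751.75 seconds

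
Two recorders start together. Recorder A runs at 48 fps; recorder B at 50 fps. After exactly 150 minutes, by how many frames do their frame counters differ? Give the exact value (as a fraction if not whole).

150 min = 9000 s.
A emits 48 × 9000 = 432000 frames; B emits 50 × 9000 = 450000.
Difference = 18000 frames; B is ahead of A.

18000 frames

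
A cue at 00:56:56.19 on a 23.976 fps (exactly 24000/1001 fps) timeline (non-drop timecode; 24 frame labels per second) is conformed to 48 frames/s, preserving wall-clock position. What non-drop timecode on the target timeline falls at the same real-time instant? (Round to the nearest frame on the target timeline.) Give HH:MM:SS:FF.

Source frame index: (0×3600 + 56×60 + 56) × 24 + 19 = 82003.
Real time: 82003 / (24000/1001) = 82085003/24000 s.
Target frame: (82085003/24000) × (48) = 82085003/500 ≈ 164170.006 → 164170.
At 48 labels/s: frame 164170 → 00:57:00:10.

00:57:00:10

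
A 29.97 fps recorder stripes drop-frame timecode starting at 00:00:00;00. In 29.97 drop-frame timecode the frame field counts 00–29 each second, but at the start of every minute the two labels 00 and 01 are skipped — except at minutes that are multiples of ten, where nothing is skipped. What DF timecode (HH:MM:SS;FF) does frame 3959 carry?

00:02:12;03

Ten DF minutes hold 17982 frames, so frame 3959 lies in block 0 (frames 0–17981) with 3959 frames into that block.
The block's first minute is 1800 frames and the rest 1798 each; 3959 frames reaches minute 2, so 0 × 18 + 2 × 2 = 4 labels have been skipped so far.
Adding those back, label number 3959 + 4 = 3963 at 30 labels/s is 132 s + 3 f = 0 h 2 min 12 s frame 3, i.e. 00:02:12;03.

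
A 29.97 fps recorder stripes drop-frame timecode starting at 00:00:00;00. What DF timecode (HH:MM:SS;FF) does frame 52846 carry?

00:29:23;10

Each 10-minute DF block holds 10 × 60 × 30 − 9 × 2 = 17982 frames. 52846 ÷ 17982 → 2 full blocks, remainder 16882.
Within the partial block the first minute is 1800 frames and each further minute 1798, so 9 further minute boundaries passed. Total skipped labels = 18 × 2 + 2 × 9 = 54.
Non-drop label index = 52846 + 54 = 52900; at 30 labels/s that is 00:29:23:10, i.e. DF 00:29:23;10.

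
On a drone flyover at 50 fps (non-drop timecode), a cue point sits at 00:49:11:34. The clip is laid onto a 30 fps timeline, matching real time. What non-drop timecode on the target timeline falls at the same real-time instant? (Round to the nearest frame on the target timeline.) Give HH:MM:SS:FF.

Source frame index: (0×3600 + 49×60 + 11) × 50 + 34 = 147584.
Real time: 147584 / (50) = 73792/25 s.
Target frame: (73792/25) × (30) = 442752/5 ≈ 88550.400 → 88550.
At 30 labels/s: frame 88550 → 00:49:11:20.

00:49:11:20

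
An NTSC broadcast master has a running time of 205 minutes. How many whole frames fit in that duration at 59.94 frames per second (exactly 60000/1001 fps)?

737262 frames

205 min = 12300 s.
Frames = 12300 × 60000/1001 = 738000000/1001 ≈ 737262.7373.
Complete frames: 737262.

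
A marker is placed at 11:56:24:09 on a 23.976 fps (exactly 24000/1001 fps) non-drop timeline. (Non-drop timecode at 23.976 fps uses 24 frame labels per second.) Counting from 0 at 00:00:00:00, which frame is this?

frame 1031625

Total seconds to the label: (11 × 3600 + 56 × 60 + 24) = 42984.
Frame index = 42984 × 24 + 9 = 1031625.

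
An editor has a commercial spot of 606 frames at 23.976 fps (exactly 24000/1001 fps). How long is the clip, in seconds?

Running time = 606 / (24000/1001) = 25.27525 s.

25.27525 seconds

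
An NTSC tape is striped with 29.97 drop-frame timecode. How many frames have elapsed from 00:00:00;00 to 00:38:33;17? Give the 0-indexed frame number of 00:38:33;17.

69337

As if non-drop at 30 labels/s: (0 × 3600 + 38 × 60 + 33) × 30 + 17 = 69407.
Minute boundaries passed: 38; those not divisible by 10: 38 − 3 = 35; dropped labels = 2 × 35 = 70.
Actual frame index = 69407 − 70 = 69337.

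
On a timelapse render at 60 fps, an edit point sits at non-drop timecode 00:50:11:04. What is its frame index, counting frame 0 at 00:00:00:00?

Total seconds to the label: (0 × 3600 + 50 × 60 + 11) = 3011.
Frame index = 3011 × 60 + 4 = 180664.

frame 180664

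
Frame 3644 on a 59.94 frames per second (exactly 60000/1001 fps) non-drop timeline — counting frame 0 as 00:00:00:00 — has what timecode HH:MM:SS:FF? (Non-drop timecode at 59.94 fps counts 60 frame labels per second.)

00:01:00:44

3644 ÷ 60 = 60 full seconds, remainder 44 frames.
60 s = 0 h 1 min 0 s.
Timecode: 00:01:00:44.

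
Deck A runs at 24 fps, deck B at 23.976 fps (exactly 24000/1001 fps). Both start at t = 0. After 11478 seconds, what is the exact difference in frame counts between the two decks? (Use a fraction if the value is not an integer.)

A emits 24 × 11478 = 275472 frames; B emits 24000/1001 × 11478 = 275472000/1001.
Difference = 275472/1001 frames (≈ 275.1968); B is behind A.

275472/1001 frames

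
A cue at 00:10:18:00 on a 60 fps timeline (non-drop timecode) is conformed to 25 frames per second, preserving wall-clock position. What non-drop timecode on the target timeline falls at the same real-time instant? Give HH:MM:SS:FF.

Source frame index: (0×3600 + 10×60 + 18) × 60 + 0 = 37080.
Real time: 37080 / (60) = 618 s.
Target frame: (618) × (25) = 15450.
At 25 labels/s: frame 15450 → 00:10:18:00.

00:10:18:00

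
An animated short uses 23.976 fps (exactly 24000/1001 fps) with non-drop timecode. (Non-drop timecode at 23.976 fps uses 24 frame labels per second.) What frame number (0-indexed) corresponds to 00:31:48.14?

frame 45806

Total seconds to the label: (0 × 3600 + 31 × 60 + 48) = 1908.
Frame index = 1908 × 24 + 14 = 45806.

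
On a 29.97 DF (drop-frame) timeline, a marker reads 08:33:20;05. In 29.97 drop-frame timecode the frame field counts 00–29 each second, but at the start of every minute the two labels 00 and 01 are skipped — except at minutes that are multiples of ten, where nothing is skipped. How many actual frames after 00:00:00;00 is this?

As if non-drop at 30 labels/s: (8 × 3600 + 33 × 60 + 20) × 30 + 5 = 924005.
Minute boundaries passed: 513; those not divisible by 10: 513 − 51 = 462; dropped labels = 2 × 462 = 924.
Actual frame index = 924005 − 924 = 923081.

923081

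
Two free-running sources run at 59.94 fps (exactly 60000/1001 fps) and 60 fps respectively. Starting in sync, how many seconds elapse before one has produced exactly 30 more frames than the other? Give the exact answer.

500.5 seconds

The gap grows by |60 − 60000/1001| = 60/1001 frames per second.
Time for a 30-frame gap: 30 ÷ (60/1001) = 500.5 s.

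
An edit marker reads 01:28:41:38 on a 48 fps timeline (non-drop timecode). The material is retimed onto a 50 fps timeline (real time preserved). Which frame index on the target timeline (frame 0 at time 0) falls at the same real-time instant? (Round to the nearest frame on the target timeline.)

Source frame index: (1×3600 + 28×60 + 41) × 48 + 38 = 255446.
Real time: 255446 / (48) = 127723/24 s.
Target frame: (127723/24) × (50) = 3193075/12 ≈ 266089.583 → 266090.

frame 266090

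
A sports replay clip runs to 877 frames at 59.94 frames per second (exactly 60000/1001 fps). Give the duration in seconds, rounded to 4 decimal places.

Running time = 877 × 1001/60000 = 877877/60000 s ≈ 14.6313 s.

14.6313 seconds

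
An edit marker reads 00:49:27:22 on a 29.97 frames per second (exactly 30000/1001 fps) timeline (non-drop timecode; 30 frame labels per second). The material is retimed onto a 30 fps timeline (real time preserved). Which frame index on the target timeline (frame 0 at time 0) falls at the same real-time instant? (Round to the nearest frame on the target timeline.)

Source frame index: (0×3600 + 49×60 + 27) × 30 + 22 = 89032.
Real time: 89032 / (30000/1001) = 11140129/3750 s.
Target frame: (11140129/3750) × (30) = 11140129/125 ≈ 89121.032 → 89121.

frame 89121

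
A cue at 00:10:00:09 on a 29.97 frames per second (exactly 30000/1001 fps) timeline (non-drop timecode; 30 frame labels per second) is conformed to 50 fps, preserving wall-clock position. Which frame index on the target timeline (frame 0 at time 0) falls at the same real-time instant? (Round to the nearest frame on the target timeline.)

Source frame index: (0×3600 + 10×60 + 0) × 30 + 9 = 18009.
Real time: 18009 / (30000/1001) = 6009003/10000 s.
Target frame: (6009003/10000) × (50) = 6009003/200 ≈ 30045.015 → 30045.

frame 30045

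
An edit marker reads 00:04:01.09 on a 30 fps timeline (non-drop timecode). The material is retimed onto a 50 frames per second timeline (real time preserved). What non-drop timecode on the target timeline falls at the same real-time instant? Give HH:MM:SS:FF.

Source frame index: (0×3600 + 4×60 + 1) × 30 + 9 = 7239.
Real time: 7239 / (30) = 2413/10 s.
Target frame: (2413/10) × (50) = 12065.
At 50 labels/s: frame 12065 → 00:04:01:15.

00:04:01:15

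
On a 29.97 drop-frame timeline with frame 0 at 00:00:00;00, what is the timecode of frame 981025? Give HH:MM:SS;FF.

09:05:33;17

Ten DF minutes hold 17982 frames, so frame 981025 lies in block 54 (frames 971028–989009) with 9997 frames into that block.
The block's first minute is 1800 frames and the rest 1798 each; 9997 frames reaches minute 5, so 54 × 18 + 5 × 2 = 982 labels have been skipped so far.
Adding those back, label number 981025 + 982 = 982007 at 30 labels/s is 32733 s + 17 f = 9 h 5 min 33 s frame 17, i.e. 09:05:33;17.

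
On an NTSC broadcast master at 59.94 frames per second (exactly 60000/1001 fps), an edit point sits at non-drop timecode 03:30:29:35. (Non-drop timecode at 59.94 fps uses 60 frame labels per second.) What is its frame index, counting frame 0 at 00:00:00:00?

757775

Total seconds to the label: (3 × 3600 + 30 × 60 + 29) = 12629.
Frame index = 12629 × 60 + 35 = 757775.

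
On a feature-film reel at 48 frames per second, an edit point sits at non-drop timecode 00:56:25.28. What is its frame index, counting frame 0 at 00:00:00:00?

Total seconds to the label: (0 × 3600 + 56 × 60 + 25) = 3385.
Frame index = 3385 × 48 + 28 = 162508.

frame 162508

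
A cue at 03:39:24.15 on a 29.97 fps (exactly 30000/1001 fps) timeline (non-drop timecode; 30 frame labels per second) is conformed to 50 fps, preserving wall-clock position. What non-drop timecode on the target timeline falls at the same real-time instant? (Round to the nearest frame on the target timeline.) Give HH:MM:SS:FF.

03:39:37:33

Source frame index: (3×3600 + 39×60 + 24) × 30 + 15 = 394935.
Real time: 394935 / (30000/1001) = 26355329/2000 s.
Target frame: (26355329/2000) × (50) = 26355329/40 ≈ 658883.225 → 658883.
At 50 labels/s: frame 658883 → 03:39:37:33.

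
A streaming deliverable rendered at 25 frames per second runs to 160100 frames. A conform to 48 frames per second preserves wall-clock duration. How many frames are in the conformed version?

307392 frames

Target frames = source frames × (target rate / source rate) = 160100 × (48)/(25) = 160100 × 48/25 = 307392.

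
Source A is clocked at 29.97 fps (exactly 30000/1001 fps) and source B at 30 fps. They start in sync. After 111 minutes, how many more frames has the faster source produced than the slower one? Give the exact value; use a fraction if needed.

199800/1001 frames

111 min = 6660 s.
A emits 30000/1001 × 6660 = 199800000/1001 frames; B emits 30 × 6660 = 199800.
Difference = 199800/1001 frames (≈ 199.6004); B is ahead of A.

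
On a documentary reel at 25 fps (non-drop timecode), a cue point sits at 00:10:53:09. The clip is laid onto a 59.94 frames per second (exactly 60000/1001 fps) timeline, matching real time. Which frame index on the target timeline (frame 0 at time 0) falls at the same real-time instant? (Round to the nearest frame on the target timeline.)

Source frame index: (0×3600 + 10×60 + 53) × 25 + 9 = 16334.
Real time: 16334 / (25) = 16334/25 s.
Target frame: (16334/25) × (60000/1001) = 39201600/1001 ≈ 39162.438 → 39162.

frame 39162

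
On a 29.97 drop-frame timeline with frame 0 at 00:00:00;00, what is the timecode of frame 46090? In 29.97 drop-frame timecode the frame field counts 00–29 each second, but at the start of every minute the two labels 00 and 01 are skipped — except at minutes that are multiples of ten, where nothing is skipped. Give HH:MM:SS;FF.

00:25:37;26

Each 10-minute DF block holds 10 × 60 × 30 − 9 × 2 = 17982 frames. 46090 ÷ 17982 → 2 full blocks, remainder 10126.
Within the partial block the first minute is 1800 frames and each further minute 1798, so 5 further minute boundaries passed. Total skipped labels = 18 × 2 + 2 × 5 = 46.
Non-drop label index = 46090 + 46 = 46136; at 30 labels/s that is 00:25:37:26, i.e. DF 00:25:37;26.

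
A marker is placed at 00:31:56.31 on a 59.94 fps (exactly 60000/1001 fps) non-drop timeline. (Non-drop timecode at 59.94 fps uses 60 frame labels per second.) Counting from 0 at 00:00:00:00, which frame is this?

114991

Total seconds to the label: (0 × 3600 + 31 × 60 + 56) = 1916.
Frame index = 1916 × 60 + 31 = 114991.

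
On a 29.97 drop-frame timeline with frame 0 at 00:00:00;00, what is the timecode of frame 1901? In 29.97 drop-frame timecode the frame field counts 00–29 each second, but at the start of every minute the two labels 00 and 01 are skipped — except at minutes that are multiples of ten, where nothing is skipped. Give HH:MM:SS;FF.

00:01:03;13

Ten DF minutes hold 17982 frames, so frame 1901 lies in block 0 (frames 0–17981) with 1901 frames into that block.
The block's first minute is 1800 frames and the rest 1798 each; 1901 frames reaches minute 1, so 0 × 18 + 1 × 2 = 2 labels have been skipped so far.
Adding those back, label number 1901 + 2 = 1903 at 30 labels/s is 63 s + 13 f = 0 h 1 min 3 s frame 13, i.e. 00:01:03;13.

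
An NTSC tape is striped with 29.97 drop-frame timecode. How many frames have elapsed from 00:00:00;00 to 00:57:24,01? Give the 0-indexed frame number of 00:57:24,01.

Complete 10-minute blocks: 5, each 17982 frames → 89910.
Remaining 7 whole minutes in the current block: 1800 + 6 × 1798 = 12588 frames.
Within the current minute: 24 × 30 + 1 − 2 = 719 (labels ;00/;01 skipped at this minute). Total = 89910 + 12588 + 719 = 103217.

103217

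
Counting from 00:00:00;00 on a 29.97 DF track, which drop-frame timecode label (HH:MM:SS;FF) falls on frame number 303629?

02:48:51;03

Each 10-minute DF block holds 10 × 60 × 30 − 9 × 2 = 17982 frames. 303629 ÷ 17982 → 16 full blocks, remainder 15917.
Within the partial block the first minute is 1800 frames and each further minute 1798, so 8 further minute boundaries passed. Total skipped labels = 18 × 16 + 2 × 8 = 304.
Non-drop label index = 303629 + 304 = 303933; at 30 labels/s that is 02:48:51:03, i.e. DF 02:48:51;03.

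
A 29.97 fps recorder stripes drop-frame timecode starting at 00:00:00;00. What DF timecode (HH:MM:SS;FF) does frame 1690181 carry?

Ten DF minutes hold 17982 frames, so frame 1690181 lies in block 93 (frames 1672326–1690307) with 17855 frames into that block.
The block's first minute is 1800 frames and the rest 1798 each; 17855 frames reaches minute 9, so 93 × 18 + 9 × 2 = 1692 labels have been skipped so far.
Adding those back, label number 1690181 + 1692 = 1691873 at 30 labels/s is 56395 s + 23 f = 15 h 39 min 55 s frame 23, i.e. 15:39:55;23.

15:39:55;23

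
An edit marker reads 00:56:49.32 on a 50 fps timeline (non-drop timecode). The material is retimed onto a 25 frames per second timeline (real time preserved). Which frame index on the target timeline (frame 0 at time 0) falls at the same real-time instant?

frame 85241

Source frame index: (0×3600 + 56×60 + 49) × 50 + 32 = 170482.
Real time: 170482 / (50) = 85241/25 s.
Target frame: (85241/25) × (25) = 85241.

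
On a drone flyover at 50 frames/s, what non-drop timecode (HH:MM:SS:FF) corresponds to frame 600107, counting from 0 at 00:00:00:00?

03:20:02:07

600107 ÷ 50 = 12002 full seconds, remainder 7 frames.
12002 s = 3 h 20 min 2 s.
Timecode: 03:20:02:07.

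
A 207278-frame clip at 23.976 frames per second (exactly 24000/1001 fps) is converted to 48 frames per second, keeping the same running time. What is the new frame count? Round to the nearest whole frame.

414971 frames

Frames at target rate = 207278 × (48) / (24000/1001) = 103742639/250 ≈ 414970.556.
Nearest whole frame: 414971.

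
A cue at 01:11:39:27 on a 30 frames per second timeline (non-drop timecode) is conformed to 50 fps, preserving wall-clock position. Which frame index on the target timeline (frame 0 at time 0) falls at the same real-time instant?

Source frame index: (1×3600 + 11×60 + 39) × 30 + 27 = 128997.
Real time: 128997 / (30) = 42999/10 s.
Target frame: (42999/10) × (50) = 214995.

frame 214995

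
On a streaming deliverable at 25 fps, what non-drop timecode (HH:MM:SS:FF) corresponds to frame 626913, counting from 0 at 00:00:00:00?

06:57:56:13

626913 ÷ 25 = 25076 full seconds, remainder 13 frames.
25076 s = 6 h 57 min 56 s.
Timecode: 06:57:56:13.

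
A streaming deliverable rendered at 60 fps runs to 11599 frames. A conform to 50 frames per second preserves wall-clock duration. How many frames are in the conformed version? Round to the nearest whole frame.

9666 frames

Frames at target rate = 11599 × (50) / (60) = 57995/6 ≈ 9665.833.
Nearest whole frame: 9666.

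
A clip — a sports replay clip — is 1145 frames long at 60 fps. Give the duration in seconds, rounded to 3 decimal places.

19.083 seconds

Running time = 1145 × 1/60 = 229/12 s ≈ 19.083 s.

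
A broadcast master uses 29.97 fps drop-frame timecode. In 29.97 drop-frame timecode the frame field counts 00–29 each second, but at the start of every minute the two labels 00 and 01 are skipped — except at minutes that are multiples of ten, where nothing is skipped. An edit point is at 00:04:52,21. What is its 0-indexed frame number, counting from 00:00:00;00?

As if non-drop at 30 labels/s: (0 × 3600 + 4 × 60 + 52) × 30 + 21 = 8781.
Minute boundaries passed: 4; those not divisible by 10: 4 − 0 = 4; dropped labels = 2 × 4 = 8.
Actual frame index = 8781 − 8 = 8773.

8773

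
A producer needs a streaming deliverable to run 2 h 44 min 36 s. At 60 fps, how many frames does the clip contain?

2 h 44 min 36 s = 9876 s.
Frames = 9876 × 60 = 592560.

592560 frames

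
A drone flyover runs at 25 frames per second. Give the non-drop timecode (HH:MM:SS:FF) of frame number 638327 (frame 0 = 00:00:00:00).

07:05:33:02

638327 ÷ 25 = 25533 full seconds, remainder 2 frames.
25533 s = 7 h 5 min 33 s.
Timecode: 07:05:33:02.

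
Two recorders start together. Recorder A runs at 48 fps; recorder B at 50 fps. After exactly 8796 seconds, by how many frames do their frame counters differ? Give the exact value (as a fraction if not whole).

17592 frames

A emits 48 × 8796 = 422208 frames; B emits 50 × 8796 = 439800.
Difference = 17592 frames; B is ahead of A.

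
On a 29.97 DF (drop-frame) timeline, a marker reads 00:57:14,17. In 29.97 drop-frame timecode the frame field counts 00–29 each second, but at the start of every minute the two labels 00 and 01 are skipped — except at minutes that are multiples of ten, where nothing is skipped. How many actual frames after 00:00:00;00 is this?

102933

Complete 10-minute blocks: 5, each 17982 frames → 89910.
Remaining 7 whole minutes in the current block: 1800 + 6 × 1798 = 12588 frames.
Within the current minute: 14 × 30 + 17 − 2 = 435 (labels ;00/;01 skipped at this minute). Total = 89910 + 12588 + 435 = 102933.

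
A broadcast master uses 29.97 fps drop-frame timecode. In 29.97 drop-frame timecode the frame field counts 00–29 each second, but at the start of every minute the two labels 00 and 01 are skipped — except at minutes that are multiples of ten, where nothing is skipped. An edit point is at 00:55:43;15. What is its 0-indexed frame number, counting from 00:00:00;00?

Complete 10-minute blocks: 5, each 17982 frames → 89910.
Remaining 5 whole minutes in the current block: 1800 + 4 × 1798 = 8992 frames.
Within the current minute: 43 × 30 + 15 − 2 = 1303 (labels ;00/;01 skipped at this minute). Total = 89910 + 8992 + 1303 = 100205.

100205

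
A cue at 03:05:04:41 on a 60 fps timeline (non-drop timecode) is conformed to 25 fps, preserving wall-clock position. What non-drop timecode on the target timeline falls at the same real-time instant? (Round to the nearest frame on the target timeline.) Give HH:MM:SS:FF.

03:05:04:17

Source frame index: (3×3600 + 5×60 + 4) × 60 + 41 = 666281.
Real time: 666281 / (60) = 666281/60 s.
Target frame: (666281/60) × (25) = 3331405/12 ≈ 277617.083 → 277617.
At 25 labels/s: frame 277617 → 03:05:04:17.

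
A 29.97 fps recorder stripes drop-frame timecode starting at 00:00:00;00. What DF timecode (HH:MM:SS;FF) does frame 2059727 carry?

19:05:26;09

Ten DF minutes hold 17982 frames, so frame 2059727 lies in block 114 (frames 2049948–2067929) with 9779 frames into that block.
The block's first minute is 1800 frames and the rest 1798 each; 9779 frames reaches minute 5, so 114 × 18 + 5 × 2 = 2062 labels have been skipped so far.
Adding those back, label number 2059727 + 2062 = 2061789 at 30 labels/s is 68726 s + 9 f = 19 h 5 min 26 s frame 9, i.e. 19:05:26;09.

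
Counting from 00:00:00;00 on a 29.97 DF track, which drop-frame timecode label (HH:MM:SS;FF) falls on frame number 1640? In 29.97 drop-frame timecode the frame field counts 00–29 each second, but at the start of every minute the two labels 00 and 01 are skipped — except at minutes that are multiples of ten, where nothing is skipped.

00:00:54;20

Each 10-minute DF block holds 10 × 60 × 30 − 9 × 2 = 17982 frames. 1640 ÷ 17982 → 0 full blocks, remainder 1640.
Within the partial block the first minute is 1800 frames and each further minute 1798, so 0 further minute boundaries passed. Total skipped labels = 18 × 0 + 2 × 0 = 0.
Non-drop label index = 1640 + 0 = 1640; at 30 labels/s that is 00:00:54:20, i.e. DF 00:00:54;20.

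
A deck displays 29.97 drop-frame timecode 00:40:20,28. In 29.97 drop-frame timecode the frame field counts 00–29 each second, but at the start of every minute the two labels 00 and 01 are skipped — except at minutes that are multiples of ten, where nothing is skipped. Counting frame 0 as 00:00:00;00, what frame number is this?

72556

Complete 10-minute blocks: 4, each 17982 frames → 71928.
Remaining 0 whole minutes in the current block: 0 frames.
Within the current minute: 20 × 30 + 28 = 628. Total = 71928 + 0 + 628 = 72556.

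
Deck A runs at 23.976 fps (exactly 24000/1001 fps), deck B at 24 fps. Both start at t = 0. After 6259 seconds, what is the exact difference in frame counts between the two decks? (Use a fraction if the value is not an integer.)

A emits 24000/1001 × 6259 = 13656000/91 frames; B emits 24 × 6259 = 150216.
Difference = 13656/91 frames (≈ 150.0659); B is ahead of A.

13656/91 frames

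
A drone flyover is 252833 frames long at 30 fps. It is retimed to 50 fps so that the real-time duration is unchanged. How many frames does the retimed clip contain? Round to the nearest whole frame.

Frames at target rate = 252833 × (50) / (30) = 1264165/3 ≈ 421388.333.
Nearest whole frame: 421388.

421388 frames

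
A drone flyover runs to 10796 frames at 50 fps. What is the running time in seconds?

215.92 seconds

Running time = 10796 / (50) = 215.92 s.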